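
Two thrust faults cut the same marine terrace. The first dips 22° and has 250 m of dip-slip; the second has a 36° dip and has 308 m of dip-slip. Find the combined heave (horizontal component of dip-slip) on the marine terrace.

heave_A = 250 × cos(22°) = 231.8 m
heave_B = 308 × cos(36°) = 249.2 m
total = 231.8 + 249.2 = 481 m

481 m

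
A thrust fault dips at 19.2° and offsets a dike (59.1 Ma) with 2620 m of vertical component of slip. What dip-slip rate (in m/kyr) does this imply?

dip-slip = throw / sin(dip) = 2620 m / sin(19.2°) = 7967 m
rate = 7967 m / 59.1 Ma = 0.000135 m/yr = 0.135 m/kyr

0.135 m/kyr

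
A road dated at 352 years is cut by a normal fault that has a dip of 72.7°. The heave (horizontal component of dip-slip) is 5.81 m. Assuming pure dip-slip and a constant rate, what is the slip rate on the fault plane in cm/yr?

dip-slip = heave / cos(dip) = 5.81 m / cos(72.7°) = 19.54 m
rate = 19.54 m / 352 years = 0.0555 m/yr = 5.55 cm/yr

5.55 cm/yr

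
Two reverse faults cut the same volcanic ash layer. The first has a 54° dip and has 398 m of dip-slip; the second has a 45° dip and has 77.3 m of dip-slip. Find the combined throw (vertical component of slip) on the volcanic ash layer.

throw_A = 398 × sin(54°) = 322 m
throw_B = 77.3 × sin(45°) = 54.66 m
total = 322 + 54.66 = 377 m

377 m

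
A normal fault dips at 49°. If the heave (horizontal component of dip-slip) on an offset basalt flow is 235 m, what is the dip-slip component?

358 m

dip-slip = heave / cos(dip) = 235 / cos(49°) = 358 m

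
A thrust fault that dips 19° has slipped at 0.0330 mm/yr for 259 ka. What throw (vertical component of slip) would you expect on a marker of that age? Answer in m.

2.78 m

dip-slip = rate × time = 0.0330 mm/yr × 259 ka = 8.547 m
throw = dip-slip × sin(dip) = 8.547 × sin(19°) = 2.78 m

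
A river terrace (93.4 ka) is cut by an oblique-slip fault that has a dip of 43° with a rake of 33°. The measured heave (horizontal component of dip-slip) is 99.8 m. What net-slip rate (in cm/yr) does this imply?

dip-slip = heave / cos(dip) = 99.8 / cos(43°) = 136.5 m
net slip = dip-slip / sin(rake) = 136.5 / sin(33°) = 250.5 m
rate = 250.5 m / 93.4 ka = 0.00268 m/yr = 0.268 cm/yr

0.268 cm/yr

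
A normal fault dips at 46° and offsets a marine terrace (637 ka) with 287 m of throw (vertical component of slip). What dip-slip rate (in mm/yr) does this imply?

dip-slip = throw / sin(dip) = 287 m / sin(46°) = 399 m
rate = 399 m / 637 ka = 0.000626 m/yr = 0.626 mm/yr

0.626 mm/yr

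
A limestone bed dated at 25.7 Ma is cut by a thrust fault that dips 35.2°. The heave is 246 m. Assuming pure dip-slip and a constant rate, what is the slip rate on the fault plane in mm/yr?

0.0117 mm/yr

dip-slip = heave / cos(dip) = 246 m / cos(35.2°) = 301 m
rate = 301 m / 25.7 Ma = 0.0000117 m/yr = 0.0117 mm/yr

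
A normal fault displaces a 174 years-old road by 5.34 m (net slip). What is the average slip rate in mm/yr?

rate = 5.34 m / 174 years = 0.0307 m/yr = 30.7 mm/yr

30.7 mm/yr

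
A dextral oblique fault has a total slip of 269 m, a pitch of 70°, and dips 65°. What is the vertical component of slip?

229 m

dip-slip = net slip × sin(rake) = 269 m × sin(70°) = 252.8 m
throw = dip-slip × sin(dip) = 252.8 × sin(65°) = 229 m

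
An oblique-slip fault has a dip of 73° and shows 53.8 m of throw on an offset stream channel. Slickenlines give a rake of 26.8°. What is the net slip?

dip-slip = throw / sin(dip) = 53.8 / sin(73°) = 56.26 m
net slip = dip-slip / sin(rake) = 56.26 / sin(26.8°) = 125 m

125 m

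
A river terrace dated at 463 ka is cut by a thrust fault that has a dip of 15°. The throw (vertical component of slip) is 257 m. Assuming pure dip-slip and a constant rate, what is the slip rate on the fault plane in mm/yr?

dip-slip = throw / sin(dip) = 257 m / sin(15°) = 993 m
rate = 993 m / 463 ka = 0.00214 m/yr = 2.14 mm/yr

2.14 mm/yr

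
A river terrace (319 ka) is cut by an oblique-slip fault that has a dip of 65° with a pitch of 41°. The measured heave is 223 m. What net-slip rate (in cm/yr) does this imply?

0.252 cm/yr

dip-slip = heave / cos(dip) = 223 / cos(65°) = 527.7 m
net slip = dip-slip / sin(rake) = 527.7 / sin(41°) = 804.3 m
rate = 804.3 m / 319 ka = 0.00252 m/yr = 0.252 cm/yr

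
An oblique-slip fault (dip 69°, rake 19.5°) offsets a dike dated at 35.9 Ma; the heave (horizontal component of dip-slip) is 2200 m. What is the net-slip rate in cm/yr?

dip-slip = heave / cos(dip) = 2200 / cos(69°) = 6139 m
net slip = dip-slip / sin(rake) = 6139 / sin(19.5°) = 18390 m
rate = 18390 m / 35.9 Ma = 0.000512 m/yr = 0.0512 cm/yr

0.0512 cm/yr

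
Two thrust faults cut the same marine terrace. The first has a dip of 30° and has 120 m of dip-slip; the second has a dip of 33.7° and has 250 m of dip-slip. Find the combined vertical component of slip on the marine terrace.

199 m

throw_A = 120 × sin(30°) = 60 m
throw_B = 250 × sin(33.7°) = 138.7 m
total = 60 + 138.7 = 199 m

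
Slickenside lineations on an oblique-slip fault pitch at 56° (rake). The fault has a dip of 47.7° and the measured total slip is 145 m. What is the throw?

dip-slip = net slip × sin(rake) = 145 m × sin(56°) = 120.2 m
throw = dip-slip × sin(dip) = 120.2 × sin(47.7°) = 88.9 m

88.9 m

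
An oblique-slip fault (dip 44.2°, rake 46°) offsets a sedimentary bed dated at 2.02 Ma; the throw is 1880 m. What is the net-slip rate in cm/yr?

0.186 cm/yr

dip-slip = throw / sin(dip) = 1880 / sin(44.2°) = 2697 m
net slip = dip-slip / sin(rake) = 2697 / sin(46°) = 3749 m
rate = 3749 m / 2.02 Ma = 0.00186 m/yr = 0.186 cm/yr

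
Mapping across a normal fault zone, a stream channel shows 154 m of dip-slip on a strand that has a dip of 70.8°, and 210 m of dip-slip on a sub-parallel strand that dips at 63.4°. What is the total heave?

heave_A = 154 × cos(70.8°) = 50.65 m
heave_B = 210 × cos(63.4°) = 94.03 m
total = 50.65 + 94.03 = 145 m

145 m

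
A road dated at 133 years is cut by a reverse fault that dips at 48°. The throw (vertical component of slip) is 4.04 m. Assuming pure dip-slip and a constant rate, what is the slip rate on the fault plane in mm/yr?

40.9 mm/yr

dip-slip = throw / sin(dip) = 4.04 m / sin(48°) = 5.436 m
rate = 5.436 m / 133 years = 0.0409 m/yr = 40.9 mm/yr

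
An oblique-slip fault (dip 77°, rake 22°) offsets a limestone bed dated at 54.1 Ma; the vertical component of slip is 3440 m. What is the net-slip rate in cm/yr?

dip-slip = throw / sin(dip) = 3440 / sin(77°) = 3530 m
net slip = dip-slip / sin(rake) = 3530 / sin(22°) = 9425 m
rate = 9425 m / 54.1 Ma = 0.000174 m/yr = 0.0174 cm/yr

0.0174 cm/yr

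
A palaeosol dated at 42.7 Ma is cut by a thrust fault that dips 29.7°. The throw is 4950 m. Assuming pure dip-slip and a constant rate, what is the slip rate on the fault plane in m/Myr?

dip-slip = throw / sin(dip) = 4950 m / sin(29.7°) = 9991 m
rate = 9991 m / 42.7 Ma = 0.000234 m/yr = 234 m/Myr

234 m/Myr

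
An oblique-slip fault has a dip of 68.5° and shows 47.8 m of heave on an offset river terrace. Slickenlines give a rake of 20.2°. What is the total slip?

dip-slip = heave / cos(dip) = 47.8 / cos(68.5°) = 130.4 m
net slip = dip-slip / sin(rake) = 130.4 / sin(20.2°) = 378 m

378 m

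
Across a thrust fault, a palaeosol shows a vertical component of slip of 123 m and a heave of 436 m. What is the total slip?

453 m

net slip = √(throw² + heave²) = √(123² + 436²) = 453 m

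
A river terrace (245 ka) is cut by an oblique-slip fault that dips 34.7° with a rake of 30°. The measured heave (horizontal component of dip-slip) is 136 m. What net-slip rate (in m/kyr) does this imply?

dip-slip = heave / cos(dip) = 136 / cos(34.7°) = 165.4 m
net slip = dip-slip / sin(rake) = 165.4 / sin(30°) = 330.8 m
rate = 330.8 m / 245 ka = 0.00135 m/yr = 1.35 m/kyr

1.35 m/kyr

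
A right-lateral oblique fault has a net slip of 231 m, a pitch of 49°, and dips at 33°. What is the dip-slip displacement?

dip-slip = net slip × sin(rake) = 231 m × sin(49°) = 174 m

174 m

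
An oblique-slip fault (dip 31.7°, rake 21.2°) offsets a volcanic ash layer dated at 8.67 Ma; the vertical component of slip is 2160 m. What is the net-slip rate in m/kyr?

1.31 m/kyr

dip-slip = throw / sin(dip) = 2160 / sin(31.7°) = 4111 m
net slip = dip-slip / sin(rake) = 4111 / sin(21.2°) = 11370 m
rate = 11370 m / 8.67 Ma = 0.00131 m/yr = 1.31 m/kyr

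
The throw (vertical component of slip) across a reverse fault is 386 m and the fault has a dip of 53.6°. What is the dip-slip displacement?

480 m

dip-slip = throw / sin(dip) = 386 / sin(53.6°) = 480 m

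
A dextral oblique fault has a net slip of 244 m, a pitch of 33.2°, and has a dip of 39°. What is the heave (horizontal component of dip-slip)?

104 m

dip-slip = net slip × sin(rake) = 244 m × sin(33.2°) = 133.6 m
heave = dip-slip × cos(dip) = 133.6 × cos(39°) = 104 m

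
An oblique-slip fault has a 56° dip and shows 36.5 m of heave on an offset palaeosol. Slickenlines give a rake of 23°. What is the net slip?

167 m

dip-slip = heave / cos(dip) = 36.5 / cos(56°) = 65.27 m
net slip = dip-slip / sin(rake) = 65.27 / sin(23°) = 167 m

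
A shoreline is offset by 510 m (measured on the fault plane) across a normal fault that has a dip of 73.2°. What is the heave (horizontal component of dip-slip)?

heave = dip-slip × cos(dip) = 510 m × cos(73.2°) = 147 m

147 m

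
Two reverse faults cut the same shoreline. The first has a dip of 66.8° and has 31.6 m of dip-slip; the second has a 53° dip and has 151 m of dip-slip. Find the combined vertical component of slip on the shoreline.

150 m

throw_A = 31.6 × sin(66.8°) = 29.04 m
throw_B = 151 × sin(53°) = 120.6 m
total = 29.04 + 120.6 = 150 m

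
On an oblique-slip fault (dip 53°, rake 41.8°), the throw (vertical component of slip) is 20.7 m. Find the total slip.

38.9 m

dip-slip = throw / sin(dip) = 20.7 / sin(53°) = 25.92 m
net slip = dip-slip / sin(rake) = 25.92 / sin(41.8°) = 38.9 m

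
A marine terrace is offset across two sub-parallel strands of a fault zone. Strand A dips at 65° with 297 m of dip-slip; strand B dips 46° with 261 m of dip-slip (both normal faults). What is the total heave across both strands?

heave_A = 297 × cos(65°) = 125.5 m
heave_B = 261 × cos(46°) = 181.3 m
total = 125.5 + 181.3 = 307 m

307 m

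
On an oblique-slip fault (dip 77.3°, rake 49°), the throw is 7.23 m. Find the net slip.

9.82 m

dip-slip = throw / sin(dip) = 7.23 / sin(77.3°) = 7.411 m
net slip = dip-slip / sin(rake) = 7.411 / sin(49°) = 9.82 m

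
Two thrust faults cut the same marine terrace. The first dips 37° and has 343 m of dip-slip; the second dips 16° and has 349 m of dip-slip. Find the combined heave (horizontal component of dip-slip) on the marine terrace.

heave_A = 343 × cos(37°) = 273.9 m
heave_B = 349 × cos(16°) = 335.5 m
total = 273.9 + 335.5 = 609 m

609 m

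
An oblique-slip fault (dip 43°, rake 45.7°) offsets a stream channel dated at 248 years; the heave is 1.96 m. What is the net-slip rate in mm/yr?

15.1 mm/yr

dip-slip = heave / cos(dip) = 1.96 / cos(43°) = 2.680 m
net slip = dip-slip / sin(rake) = 2.680 / sin(45.7°) = 3.745 m
rate = 3.745 m / 248 years = 0.0151 m/yr = 15.1 mm/yr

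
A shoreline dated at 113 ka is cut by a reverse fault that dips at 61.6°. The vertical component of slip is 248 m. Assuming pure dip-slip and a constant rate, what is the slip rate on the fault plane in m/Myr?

2490 m/Myr

dip-slip = throw / sin(dip) = 248 m / sin(61.6°) = 281.9 m
rate = 281.9 m / 113 ka = 0.00249 m/yr = 2490 m/Myr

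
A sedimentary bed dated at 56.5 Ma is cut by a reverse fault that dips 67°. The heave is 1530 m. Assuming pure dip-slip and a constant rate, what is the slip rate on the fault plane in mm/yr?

dip-slip = heave / cos(dip) = 1530 m / cos(67°) = 3916 m
rate = 3916 m / 56.5 Ma = 0.0000693 m/yr = 0.0693 mm/yr

0.0693 mm/yr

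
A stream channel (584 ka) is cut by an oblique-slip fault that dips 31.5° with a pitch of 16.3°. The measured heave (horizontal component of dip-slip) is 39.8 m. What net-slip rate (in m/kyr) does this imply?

0.285 m/kyr

dip-slip = heave / cos(dip) = 39.8 / cos(31.5°) = 46.68 m
net slip = dip-slip / sin(rake) = 46.68 / sin(16.3°) = 166.3 m
rate = 166.3 m / 584 ka = 0.000285 m/yr = 0.285 m/kyr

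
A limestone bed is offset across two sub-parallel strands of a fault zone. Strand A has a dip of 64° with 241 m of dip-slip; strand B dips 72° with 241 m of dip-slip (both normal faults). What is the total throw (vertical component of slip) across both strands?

446 m

throw_A = 241 × sin(64°) = 216.6 m
throw_B = 241 × sin(72°) = 229.2 m
total = 216.6 + 229.2 = 446 m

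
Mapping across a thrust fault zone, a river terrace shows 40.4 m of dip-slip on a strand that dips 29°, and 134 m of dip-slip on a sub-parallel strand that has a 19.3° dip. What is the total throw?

throw_A = 40.4 × sin(29°) = 19.59 m
throw_B = 134 × sin(19.3°) = 44.29 m
total = 19.59 + 44.29 = 63.9 m

63.9 m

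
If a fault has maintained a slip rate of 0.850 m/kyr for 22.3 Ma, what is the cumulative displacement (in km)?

slip = rate × time = 0.850 m/kyr × 22.3 Ma = 19000 m = 19 km

19 km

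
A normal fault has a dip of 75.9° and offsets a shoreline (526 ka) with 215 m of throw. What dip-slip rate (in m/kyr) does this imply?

0.421 m/kyr

dip-slip = throw / sin(dip) = 215 m / sin(75.9°) = 221.7 m
rate = 221.7 m / 526 ka = 0.000421 m/yr = 0.421 m/kyr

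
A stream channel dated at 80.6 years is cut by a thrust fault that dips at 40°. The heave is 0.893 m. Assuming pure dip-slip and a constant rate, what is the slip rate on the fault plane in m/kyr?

dip-slip = heave / cos(dip) = 0.893 m / cos(40°) = 1.166 m
rate = 1.166 m / 80.6 years = 0.0145 m/yr = 14.5 m/kyr

14.5 m/kyr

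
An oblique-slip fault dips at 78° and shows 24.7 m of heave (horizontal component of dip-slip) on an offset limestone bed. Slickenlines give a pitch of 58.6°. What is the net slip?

139 m

dip-slip = heave / cos(dip) = 24.7 / cos(78°) = 118.8 m
net slip = dip-slip / sin(rake) = 118.8 / sin(58.6°) = 139 m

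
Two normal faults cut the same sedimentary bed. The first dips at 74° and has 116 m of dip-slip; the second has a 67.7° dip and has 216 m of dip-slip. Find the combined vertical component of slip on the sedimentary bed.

throw_A = 116 × sin(74°) = 111.5 m
throw_B = 216 × sin(67.7°) = 199.8 m
total = 111.5 + 199.8 = 311 m

311 m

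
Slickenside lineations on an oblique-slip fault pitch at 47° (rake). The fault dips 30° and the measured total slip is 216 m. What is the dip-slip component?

dip-slip = net slip × sin(rake) = 216 m × sin(47°) = 158 m

158 m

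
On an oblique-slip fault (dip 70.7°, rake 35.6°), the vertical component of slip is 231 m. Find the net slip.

dip-slip = throw / sin(dip) = 231 / sin(70.7°) = 244.8 m
net slip = dip-slip / sin(rake) = 244.8 / sin(35.6°) = 420 m

420 m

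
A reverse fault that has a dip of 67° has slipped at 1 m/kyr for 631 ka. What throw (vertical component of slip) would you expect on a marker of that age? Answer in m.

dip-slip = rate × time = 1 m/kyr × 631 ka = 631 m
throw = dip-slip × sin(dip) = 631 × sin(67°) = 581 m

581 m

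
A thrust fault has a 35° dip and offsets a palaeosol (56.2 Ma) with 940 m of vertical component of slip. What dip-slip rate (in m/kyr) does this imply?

0.0292 m/kyr

dip-slip = throw / sin(dip) = 940 m / sin(35°) = 1639 m
rate = 1639 m / 56.2 Ma = 0.0000292 m/yr = 0.0292 m/kyr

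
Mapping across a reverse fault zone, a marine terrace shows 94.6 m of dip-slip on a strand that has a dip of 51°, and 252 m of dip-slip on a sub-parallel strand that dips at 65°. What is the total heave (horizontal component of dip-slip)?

166 m

heave_A = 94.6 × cos(51°) = 59.53 m
heave_B = 252 × cos(65°) = 106.5 m
total = 59.53 + 106.5 = 166 m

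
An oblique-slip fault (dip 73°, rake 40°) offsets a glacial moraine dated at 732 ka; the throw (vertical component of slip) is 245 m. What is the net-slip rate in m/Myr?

dip-slip = throw / sin(dip) = 245 / sin(73°) = 256.2 m
net slip = dip-slip / sin(rake) = 256.2 / sin(40°) = 398.6 m
rate = 398.6 m / 732 ka = 0.000544 m/yr = 544 m/Myr

544 m/Myr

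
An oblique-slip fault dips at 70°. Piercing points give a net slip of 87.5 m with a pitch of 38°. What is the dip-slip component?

dip-slip = net slip × sin(rake) = 87.5 m × sin(38°) = 53.9 m

53.9 m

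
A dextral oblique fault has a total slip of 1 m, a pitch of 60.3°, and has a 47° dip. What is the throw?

dip-slip = net slip × sin(rake) = 1 m × sin(60.3°) = 0.8686 m
throw = dip-slip × sin(dip) = 0.8686 × sin(47°) = 0.635 m

0.635 m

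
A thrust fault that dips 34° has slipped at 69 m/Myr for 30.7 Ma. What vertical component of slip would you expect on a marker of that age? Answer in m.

dip-slip = rate × time = 69 m/Myr × 30.7 Ma = 2118 m
throw = dip-slip × sin(dip) = 2118 × sin(34°) = 1180 m

1180 m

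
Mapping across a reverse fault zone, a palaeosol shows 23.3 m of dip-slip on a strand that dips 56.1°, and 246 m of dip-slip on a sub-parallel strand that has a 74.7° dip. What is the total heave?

heave_A = 23.3 × cos(56.1°) = 13 m
heave_B = 246 × cos(74.7°) = 64.91 m
total = 13 + 64.91 = 77.9 m

77.9 m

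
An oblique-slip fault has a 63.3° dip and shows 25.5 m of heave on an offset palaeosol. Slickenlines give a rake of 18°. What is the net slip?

dip-slip = heave / cos(dip) = 25.5 / cos(63.3°) = 56.75 m
net slip = dip-slip / sin(rake) = 56.75 / sin(18°) = 184 m

184 m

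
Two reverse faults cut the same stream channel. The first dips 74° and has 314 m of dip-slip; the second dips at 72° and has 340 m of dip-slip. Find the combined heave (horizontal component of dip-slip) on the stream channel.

heave_A = 314 × cos(74°) = 86.55 m
heave_B = 340 × cos(72°) = 105.1 m
total = 86.55 + 105.1 = 192 m

192 m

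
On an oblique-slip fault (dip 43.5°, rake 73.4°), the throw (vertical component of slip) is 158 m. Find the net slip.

240 m

dip-slip = throw / sin(dip) = 158 / sin(43.5°) = 229.5 m
net slip = dip-slip / sin(rake) = 229.5 / sin(73.4°) = 240 m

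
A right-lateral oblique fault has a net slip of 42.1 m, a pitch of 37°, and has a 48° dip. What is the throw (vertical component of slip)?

18.8 m

dip-slip = net slip × sin(rake) = 42.1 m × sin(37°) = 25.34 m
throw = dip-slip × sin(dip) = 25.34 × sin(48°) = 18.8 m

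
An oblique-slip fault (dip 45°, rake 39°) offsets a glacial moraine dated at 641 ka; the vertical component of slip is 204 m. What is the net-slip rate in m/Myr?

715 m/Myr

dip-slip = throw / sin(dip) = 204 / sin(45°) = 288.5 m
net slip = dip-slip / sin(rake) = 288.5 / sin(39°) = 458.4 m
rate = 458.4 m / 641 ka = 0.000715 m/yr = 715 m/Myr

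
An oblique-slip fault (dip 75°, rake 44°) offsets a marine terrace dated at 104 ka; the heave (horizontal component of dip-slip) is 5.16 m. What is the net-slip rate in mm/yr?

dip-slip = heave / cos(dip) = 5.16 / cos(75°) = 19.94 m
net slip = dip-slip / sin(rake) = 19.94 / sin(44°) = 28.70 m
rate = 28.70 m / 104 ka = 0.000276 m/yr = 0.276 mm/yr

0.276 mm/yr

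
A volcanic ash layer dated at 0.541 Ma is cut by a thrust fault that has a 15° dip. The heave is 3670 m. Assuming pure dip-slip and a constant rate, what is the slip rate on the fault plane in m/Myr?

7020 m/Myr

dip-slip = heave / cos(dip) = 3670 m / cos(15°) = 3799 m
rate = 3799 m / 0.541 Ma = 0.00702 m/yr = 7020 m/Myr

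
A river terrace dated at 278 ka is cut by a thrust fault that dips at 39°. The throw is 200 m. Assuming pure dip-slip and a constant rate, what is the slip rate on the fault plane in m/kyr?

1.14 m/kyr

dip-slip = throw / sin(dip) = 200 m / sin(39°) = 317.8 m
rate = 317.8 m / 278 ka = 0.00114 m/yr = 1.14 m/kyr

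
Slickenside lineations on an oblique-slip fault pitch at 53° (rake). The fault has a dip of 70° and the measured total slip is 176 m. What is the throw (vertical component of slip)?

132 m

dip-slip = net slip × sin(rake) = 176 m × sin(53°) = 140.6 m
throw = dip-slip × sin(dip) = 140.6 × sin(70°) = 132 m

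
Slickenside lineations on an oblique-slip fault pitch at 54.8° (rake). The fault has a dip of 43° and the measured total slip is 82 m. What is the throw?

dip-slip = net slip × sin(rake) = 82 m × sin(54.8°) = 67.01 m
throw = dip-slip × sin(dip) = 67.01 × sin(43°) = 45.7 m

45.7 m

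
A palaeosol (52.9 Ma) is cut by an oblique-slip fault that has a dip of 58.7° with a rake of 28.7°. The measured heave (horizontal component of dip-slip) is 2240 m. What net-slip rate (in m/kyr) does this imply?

0.170 m/kyr

dip-slip = heave / cos(dip) = 2240 / cos(58.7°) = 4312 m
net slip = dip-slip / sin(rake) = 4312 / sin(28.7°) = 8978 m
rate = 8978 m / 52.9 Ma = 0.000170 m/yr = 0.170 m/kyr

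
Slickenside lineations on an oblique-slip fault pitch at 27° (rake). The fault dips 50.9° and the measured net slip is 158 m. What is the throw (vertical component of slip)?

55.7 m

dip-slip = net slip × sin(rake) = 158 m × sin(27°) = 71.73 m
throw = dip-slip × sin(dip) = 71.73 × sin(50.9°) = 55.7 m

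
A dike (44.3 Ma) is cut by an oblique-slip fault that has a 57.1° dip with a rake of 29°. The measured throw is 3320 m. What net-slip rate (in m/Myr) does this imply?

184 m/Myr

dip-slip = throw / sin(dip) = 3320 / sin(57.1°) = 3954 m
net slip = dip-slip / sin(rake) = 3954 / sin(29°) = 8156 m
rate = 8156 m / 44.3 Ma = 0.000184 m/yr = 184 m/Myr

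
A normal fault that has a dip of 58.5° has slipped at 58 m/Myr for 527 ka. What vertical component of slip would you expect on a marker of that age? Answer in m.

dip-slip = rate × time = 58 m/Myr × 527 ka = 30.57 m
throw = dip-slip × sin(dip) = 30.57 × sin(58.5°) = 26.1 m

26.1 m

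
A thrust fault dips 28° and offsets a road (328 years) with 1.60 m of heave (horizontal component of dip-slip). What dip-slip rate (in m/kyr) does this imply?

dip-slip = heave / cos(dip) = 1.60 m / cos(28°) = 1.812 m
rate = 1.812 m / 328 years = 0.00552 m/yr = 5.52 m/kyr

5.52 m/kyr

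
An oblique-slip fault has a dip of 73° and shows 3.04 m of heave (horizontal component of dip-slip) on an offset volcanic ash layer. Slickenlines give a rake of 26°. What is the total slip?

dip-slip = heave / cos(dip) = 3.04 / cos(73°) = 10.40 m
net slip = dip-slip / sin(rake) = 10.40 / sin(26°) = 23.7 m

23.7 m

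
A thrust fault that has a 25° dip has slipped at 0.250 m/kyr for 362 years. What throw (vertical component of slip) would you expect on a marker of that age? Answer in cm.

3.82 cm

dip-slip = rate × time = 0.250 m/kyr × 362 years = 0.09050 m
throw = dip-slip × sin(dip) = 0.09050 × sin(25°) = 0.0382 m = 3.82 cm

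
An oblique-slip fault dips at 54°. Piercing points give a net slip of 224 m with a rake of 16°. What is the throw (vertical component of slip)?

50 m

dip-slip = net slip × sin(rake) = 224 m × sin(16°) = 61.74 m
throw = dip-slip × sin(dip) = 61.74 × sin(54°) = 50 m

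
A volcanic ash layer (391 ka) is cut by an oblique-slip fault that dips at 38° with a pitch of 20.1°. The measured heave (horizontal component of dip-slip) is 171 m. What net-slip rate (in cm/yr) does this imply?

0.161 cm/yr

dip-slip = heave / cos(dip) = 171 / cos(38°) = 217 m
net slip = dip-slip / sin(rake) = 217 / sin(20.1°) = 631.4 m
rate = 631.4 m / 391 ka = 0.00161 m/yr = 0.161 cm/yr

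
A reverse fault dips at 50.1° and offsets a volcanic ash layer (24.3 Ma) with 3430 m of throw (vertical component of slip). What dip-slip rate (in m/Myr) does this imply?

184 m/Myr

dip-slip = throw / sin(dip) = 3430 m / sin(50.1°) = 4471 m
rate = 4471 m / 24.3 Ma = 0.000184 m/yr = 184 m/Myr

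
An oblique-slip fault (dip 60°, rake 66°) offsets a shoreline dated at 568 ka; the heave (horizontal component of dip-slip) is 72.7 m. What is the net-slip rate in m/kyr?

dip-slip = heave / cos(dip) = 72.7 / cos(60°) = 145.4 m
net slip = dip-slip / sin(rake) = 145.4 / sin(66°) = 159.2 m
rate = 159.2 m / 568 ka = 0.000280 m/yr = 0.280 m/kyr

0.280 m/kyr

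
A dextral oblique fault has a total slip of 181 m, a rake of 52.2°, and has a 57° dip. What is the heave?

77.9 m

dip-slip = net slip × sin(rake) = 181 m × sin(52.2°) = 143 m
heave = dip-slip × cos(dip) = 143 × cos(57°) = 77.9 m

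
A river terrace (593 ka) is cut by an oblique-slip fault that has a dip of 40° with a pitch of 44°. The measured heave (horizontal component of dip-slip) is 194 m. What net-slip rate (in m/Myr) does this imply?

dip-slip = heave / cos(dip) = 194 / cos(40°) = 253.2 m
net slip = dip-slip / sin(rake) = 253.2 / sin(44°) = 364.6 m
rate = 364.6 m / 593 ka = 0.000615 m/yr = 615 m/Myr

615 m/Myr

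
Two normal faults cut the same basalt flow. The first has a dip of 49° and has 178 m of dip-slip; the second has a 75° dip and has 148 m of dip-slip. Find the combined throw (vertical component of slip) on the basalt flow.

277 m

throw_A = 178 × sin(49°) = 134.3 m
throw_B = 148 × sin(75°) = 143 m
total = 134.3 + 143 = 277 m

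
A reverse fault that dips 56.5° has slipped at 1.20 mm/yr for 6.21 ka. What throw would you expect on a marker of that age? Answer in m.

6.21 m

dip-slip = rate × time = 1.20 mm/yr × 6.21 ka = 7.452 m
throw = dip-slip × sin(dip) = 7.452 × sin(56.5°) = 6.21 m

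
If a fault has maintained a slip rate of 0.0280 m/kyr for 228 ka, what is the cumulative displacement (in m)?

slip = rate × time = 0.0280 m/kyr × 228 ka = 6.38 m

6.38 m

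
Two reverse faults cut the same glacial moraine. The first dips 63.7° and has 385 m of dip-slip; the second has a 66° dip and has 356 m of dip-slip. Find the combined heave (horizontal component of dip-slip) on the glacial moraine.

315 m

heave_A = 385 × cos(63.7°) = 170.6 m
heave_B = 356 × cos(66°) = 144.8 m
total = 170.6 + 144.8 = 315 m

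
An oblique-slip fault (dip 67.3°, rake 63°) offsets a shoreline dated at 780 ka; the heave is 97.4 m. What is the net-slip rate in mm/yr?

0.363 mm/yr

dip-slip = heave / cos(dip) = 97.4 / cos(67.3°) = 252.4 m
net slip = dip-slip / sin(rake) = 252.4 / sin(63°) = 283.3 m
rate = 283.3 m / 780 ka = 0.000363 m/yr = 0.363 mm/yr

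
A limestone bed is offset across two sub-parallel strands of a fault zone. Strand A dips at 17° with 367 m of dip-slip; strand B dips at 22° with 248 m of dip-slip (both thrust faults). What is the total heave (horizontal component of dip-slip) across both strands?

581 m

heave_A = 367 × cos(17°) = 351 m
heave_B = 248 × cos(22°) = 229.9 m
total = 351 + 229.9 = 581 m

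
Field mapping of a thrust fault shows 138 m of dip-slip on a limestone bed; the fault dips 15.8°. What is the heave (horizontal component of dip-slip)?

133 m

heave = dip-slip × cos(dip) = 138 m × cos(15.8°) = 133 m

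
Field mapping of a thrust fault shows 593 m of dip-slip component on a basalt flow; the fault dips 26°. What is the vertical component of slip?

throw = dip-slip × sin(dip) = 593 m × sin(26°) = 260 m

260 m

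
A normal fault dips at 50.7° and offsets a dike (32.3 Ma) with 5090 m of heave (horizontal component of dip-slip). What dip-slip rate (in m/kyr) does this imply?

0.249 m/kyr

dip-slip = heave / cos(dip) = 5090 m / cos(50.7°) = 8036 m
rate = 8036 m / 32.3 Ma = 0.000249 m/yr = 0.249 m/kyr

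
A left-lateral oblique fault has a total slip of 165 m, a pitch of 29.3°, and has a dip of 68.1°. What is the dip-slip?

dip-slip = net slip × sin(rake) = 165 m × sin(29.3°) = 80.7 m

80.7 m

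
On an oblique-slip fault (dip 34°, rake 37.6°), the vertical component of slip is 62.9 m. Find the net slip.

184 m

dip-slip = throw / sin(dip) = 62.9 / sin(34°) = 112.5 m
net slip = dip-slip / sin(rake) = 112.5 / sin(37.6°) = 184 m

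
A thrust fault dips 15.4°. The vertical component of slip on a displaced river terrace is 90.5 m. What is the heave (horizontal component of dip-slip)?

heave = throw / tan(dip) = 90.5 / tan(15.4°) = 329 m

329 m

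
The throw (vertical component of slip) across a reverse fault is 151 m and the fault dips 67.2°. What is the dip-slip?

dip-slip = throw / sin(dip) = 151 / sin(67.2°) = 164 m

164 m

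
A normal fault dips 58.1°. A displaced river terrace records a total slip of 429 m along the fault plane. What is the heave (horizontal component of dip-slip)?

heave = dip-slip × cos(dip) = 429 m × cos(58.1°) = 227 m

227 m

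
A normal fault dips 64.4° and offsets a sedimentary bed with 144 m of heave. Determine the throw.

throw = heave × tan(dip) = 144 × tan(64.4°) = 301 m

301 m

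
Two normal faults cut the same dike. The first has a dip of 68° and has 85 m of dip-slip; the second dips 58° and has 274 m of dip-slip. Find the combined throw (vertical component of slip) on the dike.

311 m

throw_A = 85 × sin(68°) = 78.81 m
throw_B = 274 × sin(58°) = 232.4 m
total = 78.81 + 232.4 = 311 m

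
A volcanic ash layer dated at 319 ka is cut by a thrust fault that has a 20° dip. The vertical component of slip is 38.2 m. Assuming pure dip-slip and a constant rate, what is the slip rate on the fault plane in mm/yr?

0.350 mm/yr

dip-slip = throw / sin(dip) = 38.2 m / sin(20°) = 111.7 m
rate = 111.7 m / 319 ka = 0.000350 m/yr = 0.350 mm/yr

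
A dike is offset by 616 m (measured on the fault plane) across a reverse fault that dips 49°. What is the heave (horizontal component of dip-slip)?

heave = dip-slip × cos(dip) = 616 m × cos(49°) = 404 m

404 m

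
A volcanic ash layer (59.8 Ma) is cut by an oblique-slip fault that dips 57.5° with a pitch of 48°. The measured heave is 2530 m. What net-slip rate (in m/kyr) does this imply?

dip-slip = heave / cos(dip) = 2530 / cos(57.5°) = 4709 m
net slip = dip-slip / sin(rake) = 4709 / sin(48°) = 6336 m
rate = 6336 m / 59.8 Ma = 0.000106 m/yr = 0.106 m/kyr

0.106 m/kyr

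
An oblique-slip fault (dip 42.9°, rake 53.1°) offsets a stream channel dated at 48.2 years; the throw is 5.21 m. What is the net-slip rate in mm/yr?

dip-slip = throw / sin(dip) = 5.21 / sin(42.9°) = 7.654 m
net slip = dip-slip / sin(rake) = 7.654 / sin(53.1°) = 9.571 m
rate = 9.571 m / 48.2 years = 0.199 m/yr = 199 mm/yr

199 mm/yr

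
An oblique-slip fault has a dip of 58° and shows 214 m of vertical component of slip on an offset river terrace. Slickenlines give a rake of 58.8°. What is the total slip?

295 m

dip-slip = throw / sin(dip) = 214 / sin(58°) = 252.3 m
net slip = dip-slip / sin(rake) = 252.3 / sin(58.8°) = 295 m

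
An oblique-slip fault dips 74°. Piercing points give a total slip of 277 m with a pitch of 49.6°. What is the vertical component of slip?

203 m

dip-slip = net slip × sin(rake) = 277 m × sin(49.6°) = 210.9 m
throw = dip-slip × sin(dip) = 210.9 × sin(74°) = 203 m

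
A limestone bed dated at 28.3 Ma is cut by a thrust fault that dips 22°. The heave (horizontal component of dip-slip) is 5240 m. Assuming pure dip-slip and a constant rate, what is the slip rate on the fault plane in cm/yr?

dip-slip = heave / cos(dip) = 5240 m / cos(22°) = 5652 m
rate = 5652 m / 28.3 Ma = 0.000200 m/yr = 0.0200 cm/yr

0.0200 cm/yr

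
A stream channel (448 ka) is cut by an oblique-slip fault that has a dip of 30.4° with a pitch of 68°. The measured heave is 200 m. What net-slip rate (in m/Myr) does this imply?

558 m/Myr

dip-slip = heave / cos(dip) = 200 / cos(30.4°) = 231.9 m
net slip = dip-slip / sin(rake) = 231.9 / sin(68°) = 250.1 m
rate = 250.1 m / 448 ka = 0.000558 m/yr = 558 m/Myr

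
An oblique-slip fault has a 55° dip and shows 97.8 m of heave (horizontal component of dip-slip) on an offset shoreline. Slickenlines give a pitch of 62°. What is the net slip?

193 m

dip-slip = heave / cos(dip) = 97.8 / cos(55°) = 170.5 m
net slip = dip-slip / sin(rake) = 170.5 / sin(62°) = 193 m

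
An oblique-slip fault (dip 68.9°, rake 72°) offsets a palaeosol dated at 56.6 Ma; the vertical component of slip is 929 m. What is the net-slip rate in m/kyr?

dip-slip = throw / sin(dip) = 929 / sin(68.9°) = 995.8 m
net slip = dip-slip / sin(rake) = 995.8 / sin(72°) = 1047 m
rate = 1047 m / 56.6 Ma = 0.0000185 m/yr = 0.0185 m/kyr

0.0185 m/kyr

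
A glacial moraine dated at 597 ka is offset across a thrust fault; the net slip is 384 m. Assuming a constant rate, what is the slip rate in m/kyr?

rate = 384 m / 597 ka = 0.000643 m/yr = 0.643 m/kyr

0.643 m/kyr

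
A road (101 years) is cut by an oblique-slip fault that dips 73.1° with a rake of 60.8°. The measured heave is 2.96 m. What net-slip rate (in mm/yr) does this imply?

dip-slip = heave / cos(dip) = 2.96 / cos(73.1°) = 10.18 m
net slip = dip-slip / sin(rake) = 10.18 / sin(60.8°) = 11.66 m
rate = 11.66 m / 101 years = 0.115 m/yr = 115 mm/yr

115 mm/yr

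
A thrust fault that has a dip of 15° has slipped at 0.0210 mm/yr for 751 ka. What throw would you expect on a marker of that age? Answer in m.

4.08 m

dip-slip = rate × time = 0.0210 mm/yr × 751 ka = 15.77 m
throw = dip-slip × sin(dip) = 15.77 × sin(15°) = 4.08 m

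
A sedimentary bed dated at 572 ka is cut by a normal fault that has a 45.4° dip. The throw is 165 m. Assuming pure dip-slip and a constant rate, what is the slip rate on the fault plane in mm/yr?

dip-slip = throw / sin(dip) = 165 m / sin(45.4°) = 231.7 m
rate = 231.7 m / 572 ka = 0.000405 m/yr = 0.405 mm/yr

0.405 mm/yr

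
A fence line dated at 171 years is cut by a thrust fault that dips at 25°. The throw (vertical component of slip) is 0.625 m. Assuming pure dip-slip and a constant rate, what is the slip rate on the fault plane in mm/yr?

dip-slip = throw / sin(dip) = 0.625 m / sin(25°) = 1.479 m
rate = 1.479 m / 171 years = 0.00865 m/yr = 8.65 mm/yr

8.65 mm/yr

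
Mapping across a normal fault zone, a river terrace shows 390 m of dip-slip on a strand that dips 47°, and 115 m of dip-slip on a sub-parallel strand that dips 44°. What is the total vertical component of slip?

365 m

throw_A = 390 × sin(47°) = 285.2 m
throw_B = 115 × sin(44°) = 79.89 m
total = 285.2 + 79.89 = 365 m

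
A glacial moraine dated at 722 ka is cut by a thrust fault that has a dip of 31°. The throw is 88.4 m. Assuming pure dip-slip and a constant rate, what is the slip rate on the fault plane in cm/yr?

dip-slip = throw / sin(dip) = 88.4 m / sin(31°) = 171.6 m
rate = 171.6 m / 722 ka = 0.000238 m/yr = 0.0238 cm/yr

0.0238 cm/yr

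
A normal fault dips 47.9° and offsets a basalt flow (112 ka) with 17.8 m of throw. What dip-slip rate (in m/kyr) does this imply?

dip-slip = throw / sin(dip) = 17.8 m / sin(47.9°) = 23.99 m
rate = 23.99 m / 112 ka = 0.000214 m/yr = 0.214 m/kyr

0.214 m/kyr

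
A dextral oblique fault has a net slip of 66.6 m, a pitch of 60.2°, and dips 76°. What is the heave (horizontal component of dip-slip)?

14 m

dip-slip = net slip × sin(rake) = 66.6 m × sin(60.2°) = 57.79 m
heave = dip-slip × cos(dip) = 57.79 × cos(76°) = 14 m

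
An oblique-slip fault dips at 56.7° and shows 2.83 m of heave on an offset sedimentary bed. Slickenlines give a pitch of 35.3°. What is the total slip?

dip-slip = heave / cos(dip) = 2.83 / cos(56.7°) = 5.155 m
net slip = dip-slip / sin(rake) = 5.155 / sin(35.3°) = 8.92 m

8.92 m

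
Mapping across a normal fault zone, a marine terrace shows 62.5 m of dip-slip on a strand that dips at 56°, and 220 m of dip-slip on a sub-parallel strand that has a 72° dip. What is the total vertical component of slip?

261 m

throw_A = 62.5 × sin(56°) = 51.81 m
throw_B = 220 × sin(72°) = 209.2 m
total = 51.81 + 209.2 = 261 m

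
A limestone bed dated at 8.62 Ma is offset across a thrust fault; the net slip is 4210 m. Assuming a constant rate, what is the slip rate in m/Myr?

488 m/Myr

rate = 4210 m / 8.62 Ma = 0.000488 m/yr = 488 m/Myr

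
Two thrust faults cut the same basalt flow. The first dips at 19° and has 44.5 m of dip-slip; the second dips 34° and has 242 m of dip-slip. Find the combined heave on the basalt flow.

heave_A = 44.5 × cos(19°) = 42.08 m
heave_B = 242 × cos(34°) = 200.6 m
total = 42.08 + 200.6 = 243 m

243 m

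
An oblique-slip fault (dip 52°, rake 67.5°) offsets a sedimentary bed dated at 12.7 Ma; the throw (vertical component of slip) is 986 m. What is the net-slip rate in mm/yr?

0.107 mm/yr

dip-slip = throw / sin(dip) = 986 / sin(52°) = 1251 m
net slip = dip-slip / sin(rake) = 1251 / sin(67.5°) = 1354 m
rate = 1354 m / 12.7 Ma = 0.000107 m/yr = 0.107 mm/yr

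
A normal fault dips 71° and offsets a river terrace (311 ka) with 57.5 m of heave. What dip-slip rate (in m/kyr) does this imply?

0.568 m/kyr

dip-slip = heave / cos(dip) = 57.5 m / cos(71°) = 176.6 m
rate = 176.6 m / 311 ka = 0.000568 m/yr = 0.568 m/kyr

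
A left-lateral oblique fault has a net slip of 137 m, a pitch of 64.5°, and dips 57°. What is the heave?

67.3 m

dip-slip = net slip × sin(rake) = 137 m × sin(64.5°) = 123.7 m
heave = dip-slip × cos(dip) = 123.7 × cos(57°) = 67.3 m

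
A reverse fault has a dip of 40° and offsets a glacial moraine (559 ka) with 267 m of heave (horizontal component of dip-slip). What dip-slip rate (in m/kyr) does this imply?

0.624 m/kyr

dip-slip = heave / cos(dip) = 267 m / cos(40°) = 348.5 m
rate = 348.5 m / 559 ka = 0.000624 m/yr = 0.624 m/kyr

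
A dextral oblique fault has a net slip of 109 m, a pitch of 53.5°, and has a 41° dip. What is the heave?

66.1 m

dip-slip = net slip × sin(rake) = 109 m × sin(53.5°) = 87.62 m
heave = dip-slip × cos(dip) = 87.62 × cos(41°) = 66.1 m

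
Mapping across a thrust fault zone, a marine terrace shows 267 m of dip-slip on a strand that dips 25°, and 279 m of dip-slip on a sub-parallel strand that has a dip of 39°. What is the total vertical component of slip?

throw_A = 267 × sin(25°) = 112.8 m
throw_B = 279 × sin(39°) = 175.6 m
total = 112.8 + 175.6 = 288 m

288 m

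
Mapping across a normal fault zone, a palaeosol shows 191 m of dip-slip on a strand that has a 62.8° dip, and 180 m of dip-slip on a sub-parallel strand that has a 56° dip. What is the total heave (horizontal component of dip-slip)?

188 m

heave_A = 191 × cos(62.8°) = 87.31 m
heave_B = 180 × cos(56°) = 100.7 m
total = 87.31 + 100.7 = 188 m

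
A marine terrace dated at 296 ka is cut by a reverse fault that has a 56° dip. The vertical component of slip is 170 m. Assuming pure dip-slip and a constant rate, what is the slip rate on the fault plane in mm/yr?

0.693 mm/yr

dip-slip = throw / sin(dip) = 170 m / sin(56°) = 205.1 m
rate = 205.1 m / 296 ka = 0.000693 m/yr = 0.693 mm/yr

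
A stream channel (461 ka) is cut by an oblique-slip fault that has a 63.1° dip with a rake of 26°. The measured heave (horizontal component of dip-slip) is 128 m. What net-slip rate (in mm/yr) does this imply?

dip-slip = heave / cos(dip) = 128 / cos(63.1°) = 282.9 m
net slip = dip-slip / sin(rake) = 282.9 / sin(26°) = 645.4 m
rate = 645.4 m / 461 ka = 0.00140 m/yr = 1.40 mm/yr

1.40 mm/yr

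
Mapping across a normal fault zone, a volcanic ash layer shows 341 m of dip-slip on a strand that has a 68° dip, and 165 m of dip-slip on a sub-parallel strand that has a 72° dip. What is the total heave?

179 m

heave_A = 341 × cos(68°) = 127.7 m
heave_B = 165 × cos(72°) = 50.99 m
total = 127.7 + 50.99 = 179 m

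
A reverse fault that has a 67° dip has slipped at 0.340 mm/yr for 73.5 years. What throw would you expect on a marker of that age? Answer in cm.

dip-slip = rate × time = 0.340 mm/yr × 73.5 years = 0.02499 m
throw = dip-slip × sin(dip) = 0.02499 × sin(67°) = 0.0230 m = 2.30 cm

2.30 cm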